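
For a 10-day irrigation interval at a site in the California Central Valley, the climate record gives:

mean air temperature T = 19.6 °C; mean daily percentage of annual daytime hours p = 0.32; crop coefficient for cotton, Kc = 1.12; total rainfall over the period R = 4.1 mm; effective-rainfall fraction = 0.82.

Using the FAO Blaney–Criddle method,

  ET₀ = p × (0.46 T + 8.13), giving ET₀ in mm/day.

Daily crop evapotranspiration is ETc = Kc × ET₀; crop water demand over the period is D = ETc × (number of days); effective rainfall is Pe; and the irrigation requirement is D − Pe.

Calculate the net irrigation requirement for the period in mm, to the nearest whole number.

ET₀ = 0.32 × (0.46 × 19.6 + 8.13) = 0.32 × 17.146 = 5.4867 mm/d
ETc = Kc × ET₀ = 1.12 × 5.4867 = 6.1451 mm/d
Crop demand D = ETc × 10 d = 6.1451 × 10 = 61.451 mm
Pe = 0.82 × 4.1 = 3.362 mm
D − Pe = 61.451 − 3.362 = 58.089 mm

58 mm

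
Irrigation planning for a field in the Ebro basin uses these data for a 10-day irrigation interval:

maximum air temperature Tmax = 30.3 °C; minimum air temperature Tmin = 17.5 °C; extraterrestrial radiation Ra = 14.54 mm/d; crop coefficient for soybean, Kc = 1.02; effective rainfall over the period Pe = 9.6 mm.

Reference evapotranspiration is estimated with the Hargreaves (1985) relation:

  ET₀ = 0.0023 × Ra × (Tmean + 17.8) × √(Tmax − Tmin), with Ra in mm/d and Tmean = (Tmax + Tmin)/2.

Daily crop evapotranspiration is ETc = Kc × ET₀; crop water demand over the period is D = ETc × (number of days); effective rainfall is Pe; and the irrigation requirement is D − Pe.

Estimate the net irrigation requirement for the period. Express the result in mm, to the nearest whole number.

Tmean = (30.3 + 17.5)/2 = 23.90 °C
ET₀ = 0.0023 × 14.54 × (23.90 + 17.8) × √12.8 = 0.0023 × 14.54 × 41.70 × 3.5777 = 4.9892 mm/d
ETc = Kc × ET₀ = 1.02 × 4.9892 = 5.0890 mm/d
Crop demand D = ETc × 10 d = 5.0890 × 10 = 50.890 mm
D − Pe = 50.890 − 9.6 = 41.290 mm

41 mm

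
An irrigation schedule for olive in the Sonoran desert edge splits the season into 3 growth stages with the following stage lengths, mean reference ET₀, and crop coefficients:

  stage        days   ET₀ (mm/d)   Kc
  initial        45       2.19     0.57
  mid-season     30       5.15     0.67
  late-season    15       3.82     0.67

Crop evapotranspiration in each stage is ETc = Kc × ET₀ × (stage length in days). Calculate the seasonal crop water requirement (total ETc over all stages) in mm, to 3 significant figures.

initial: 0.57 × 2.19 × 45 = 56.17 mm
mid-season: 0.67 × 5.15 × 30 = 103.52 mm
late-season: 0.67 × 3.82 × 15 = 38.39 mm
Seasonal total = 198.08 mm

198 mm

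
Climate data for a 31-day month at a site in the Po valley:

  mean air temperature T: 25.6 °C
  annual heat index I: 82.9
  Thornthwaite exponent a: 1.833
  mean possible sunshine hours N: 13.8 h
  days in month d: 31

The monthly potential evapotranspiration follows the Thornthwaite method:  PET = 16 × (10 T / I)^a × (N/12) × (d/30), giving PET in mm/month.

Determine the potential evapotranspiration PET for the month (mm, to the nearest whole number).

150 mm

10T/I = 10 × 25.6 / 82.9 = 3.0881
(10T/I)^a = 3.0881^1.833 = 7.8996
Uncorrected PET = 16 × 7.8996 = 126.394 mm
Correction = (N/12)(d/30) = (13.8/12)(31/30) = 1.1883
PET = 126.394 × 1.1883 = 150.194 mm/month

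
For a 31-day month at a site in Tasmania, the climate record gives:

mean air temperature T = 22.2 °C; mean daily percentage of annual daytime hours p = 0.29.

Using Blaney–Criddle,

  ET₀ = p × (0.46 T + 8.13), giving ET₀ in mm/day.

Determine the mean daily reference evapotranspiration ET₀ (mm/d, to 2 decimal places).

ET₀ = 0.29 × (0.46 × 22.2 + 8.13) = 0.29 × 18.342 = 5.3192 mm/d

5.32 mm/d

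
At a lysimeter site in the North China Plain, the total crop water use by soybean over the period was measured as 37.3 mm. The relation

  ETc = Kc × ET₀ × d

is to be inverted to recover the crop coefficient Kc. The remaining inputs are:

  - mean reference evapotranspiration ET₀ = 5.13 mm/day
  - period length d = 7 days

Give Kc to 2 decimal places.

ETc = Kc × ET₀ × d  ⇒  Kc = ETc / (ET₀ × d)
Kc = 37.3 / (5.13 × 7) = 37.3 / 35.91 = 1.0387

1.04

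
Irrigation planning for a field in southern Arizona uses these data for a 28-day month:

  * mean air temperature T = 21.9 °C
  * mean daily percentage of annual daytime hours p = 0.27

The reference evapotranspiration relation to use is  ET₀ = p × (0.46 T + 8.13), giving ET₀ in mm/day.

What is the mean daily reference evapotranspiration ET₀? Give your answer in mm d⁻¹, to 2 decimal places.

4.92 mm d⁻¹

ET₀ = 0.27 × (0.46 × 21.9 + 8.13) = 0.27 × 18.204 = 4.9151 mm/d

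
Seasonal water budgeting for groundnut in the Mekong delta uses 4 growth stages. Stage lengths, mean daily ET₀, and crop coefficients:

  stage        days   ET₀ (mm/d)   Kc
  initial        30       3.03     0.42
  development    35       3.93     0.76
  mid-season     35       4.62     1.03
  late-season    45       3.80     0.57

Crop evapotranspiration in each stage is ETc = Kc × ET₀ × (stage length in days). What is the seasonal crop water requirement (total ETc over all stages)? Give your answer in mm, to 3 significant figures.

initial: 0.42 × 3.03 × 30 = 38.18 mm
development: 0.76 × 3.93 × 35 = 104.54 mm
mid-season: 1.03 × 4.62 × 35 = 166.55 mm
late-season: 0.57 × 3.80 × 45 = 97.47 mm
Seasonal total = 406.74 mm

407 mm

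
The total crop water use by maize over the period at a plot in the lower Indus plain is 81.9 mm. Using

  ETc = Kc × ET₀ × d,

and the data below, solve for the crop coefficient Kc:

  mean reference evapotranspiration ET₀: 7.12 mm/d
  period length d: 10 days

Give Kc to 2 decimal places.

ETc = Kc × ET₀ × d  ⇒  Kc = ETc / (ET₀ × d)
Kc = 81.9 / (7.12 × 10) = 81.9 / 71.20 = 1.1503

1.15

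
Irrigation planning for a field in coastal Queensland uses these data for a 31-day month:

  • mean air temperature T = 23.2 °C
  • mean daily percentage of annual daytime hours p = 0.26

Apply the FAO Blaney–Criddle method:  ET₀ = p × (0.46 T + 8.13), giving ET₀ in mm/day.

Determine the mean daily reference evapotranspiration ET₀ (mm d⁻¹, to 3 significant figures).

4.89 mm d⁻¹

ET₀ = 0.26 × (0.46 × 23.2 + 8.13) = 0.26 × 18.802 = 4.8885 mm/d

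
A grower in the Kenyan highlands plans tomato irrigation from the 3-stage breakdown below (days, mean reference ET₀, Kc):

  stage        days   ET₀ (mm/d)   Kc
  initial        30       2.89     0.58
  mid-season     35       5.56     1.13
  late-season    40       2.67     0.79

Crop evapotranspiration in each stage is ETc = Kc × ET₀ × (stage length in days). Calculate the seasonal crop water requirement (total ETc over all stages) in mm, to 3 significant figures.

initial: 0.58 × 2.89 × 30 = 50.29 mm
mid-season: 1.13 × 5.56 × 35 = 219.90 mm
late-season: 0.79 × 2.67 × 40 = 84.37 mm
Seasonal total = 354.56 mm

355 mm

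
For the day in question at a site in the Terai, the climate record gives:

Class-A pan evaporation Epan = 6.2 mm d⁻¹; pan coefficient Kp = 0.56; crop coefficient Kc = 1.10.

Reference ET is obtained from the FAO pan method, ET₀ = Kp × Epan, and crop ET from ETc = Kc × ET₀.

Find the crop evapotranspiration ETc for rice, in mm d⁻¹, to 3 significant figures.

ET₀ = 0.56 × 6.2 = 3.4720 mm/d
ETc = Kc × ET₀ = 1.10 × 3.4720 = 3.8192 mm/d

3.82 mm d⁻¹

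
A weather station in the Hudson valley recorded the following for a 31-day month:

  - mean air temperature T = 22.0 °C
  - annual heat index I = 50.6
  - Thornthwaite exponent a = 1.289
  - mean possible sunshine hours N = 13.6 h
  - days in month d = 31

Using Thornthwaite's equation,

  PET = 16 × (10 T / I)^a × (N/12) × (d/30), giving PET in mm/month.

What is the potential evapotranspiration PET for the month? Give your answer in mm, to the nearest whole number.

125 mm

10T/I = 10 × 22.0 / 50.6 = 4.3478
(10T/I)^a = 4.3478^1.289 = 6.6486
Uncorrected PET = 16 × 6.6486 = 106.378 mm
Correction = (N/12)(d/30) = (13.6/12)(31/30) = 1.1711
PET = 106.378 × 1.1711 = 124.579 mm/month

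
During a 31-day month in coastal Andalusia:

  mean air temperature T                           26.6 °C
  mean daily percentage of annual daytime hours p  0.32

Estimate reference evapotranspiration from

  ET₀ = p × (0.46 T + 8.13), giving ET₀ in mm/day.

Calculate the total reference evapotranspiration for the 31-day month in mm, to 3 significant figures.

ET₀ = 0.32 × (0.46 × 26.6 + 8.13) = 0.32 × 20.366 = 6.5171 mm/d
Monthly total = 6.5171 × 31 = 202.030 mm

202 mm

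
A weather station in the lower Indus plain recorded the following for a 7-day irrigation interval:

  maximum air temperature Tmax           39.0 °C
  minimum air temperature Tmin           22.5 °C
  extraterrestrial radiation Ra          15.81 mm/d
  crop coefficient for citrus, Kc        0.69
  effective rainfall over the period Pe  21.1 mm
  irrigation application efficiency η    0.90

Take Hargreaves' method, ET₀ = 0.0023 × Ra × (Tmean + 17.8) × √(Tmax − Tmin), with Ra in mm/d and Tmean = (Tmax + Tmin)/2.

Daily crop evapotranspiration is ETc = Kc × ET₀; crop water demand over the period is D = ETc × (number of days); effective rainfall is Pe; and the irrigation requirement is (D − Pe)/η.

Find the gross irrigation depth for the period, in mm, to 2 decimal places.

15.04 mm

Tmean = (39.0 + 22.5)/2 = 30.75 °C
ET₀ = 0.0023 × 15.81 × (30.75 + 17.8) × √16.5 = 0.0023 × 15.81 × 48.55 × 4.0620 = 7.1712 mm/d
ETc = Kc × ET₀ = 0.69 × 7.1712 = 4.9481 mm/d
Crop demand D = ETc × 7 d = 4.9481 × 7 = 34.637 mm
D − Pe = 34.637 − 21.1 = 13.537 mm
Gross irrigation = 13.537 / 0.90 = 15.041 mm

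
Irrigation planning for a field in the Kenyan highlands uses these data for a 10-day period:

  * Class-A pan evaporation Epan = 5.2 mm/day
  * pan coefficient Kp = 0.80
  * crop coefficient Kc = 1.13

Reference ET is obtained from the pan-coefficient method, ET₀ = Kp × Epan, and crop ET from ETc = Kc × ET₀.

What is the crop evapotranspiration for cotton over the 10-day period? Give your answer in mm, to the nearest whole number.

47 mm

ET₀ = 0.80 × 5.2 = 4.1600 mm/d
ETc = Kc × ET₀ = 1.13 × 4.1600 = 4.7008 mm/d
Over 10 days: 4.7008 × 10 = 47.008 mm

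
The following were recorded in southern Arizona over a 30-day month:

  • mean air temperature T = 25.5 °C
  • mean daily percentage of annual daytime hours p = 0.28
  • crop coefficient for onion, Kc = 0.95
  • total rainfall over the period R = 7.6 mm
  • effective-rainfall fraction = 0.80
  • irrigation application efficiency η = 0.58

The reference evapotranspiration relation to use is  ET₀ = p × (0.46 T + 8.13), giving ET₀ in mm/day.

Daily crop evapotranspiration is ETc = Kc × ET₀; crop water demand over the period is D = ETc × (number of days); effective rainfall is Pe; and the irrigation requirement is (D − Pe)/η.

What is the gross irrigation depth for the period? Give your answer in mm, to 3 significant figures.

263 mm

ET₀ = 0.28 × (0.46 × 25.5 + 8.13) = 0.28 × 19.860 = 5.5608 mm/d
ETc = Kc × ET₀ = 0.95 × 5.5608 = 5.2828 mm/d
Crop demand D = ETc × 30 d = 5.2828 × 30 = 158.484 mm
Pe = 0.80 × 7.6 = 6.080 mm
D − Pe = 158.484 − 6.080 = 152.404 mm
Gross irrigation = 152.404 / 0.58 = 262.766 mm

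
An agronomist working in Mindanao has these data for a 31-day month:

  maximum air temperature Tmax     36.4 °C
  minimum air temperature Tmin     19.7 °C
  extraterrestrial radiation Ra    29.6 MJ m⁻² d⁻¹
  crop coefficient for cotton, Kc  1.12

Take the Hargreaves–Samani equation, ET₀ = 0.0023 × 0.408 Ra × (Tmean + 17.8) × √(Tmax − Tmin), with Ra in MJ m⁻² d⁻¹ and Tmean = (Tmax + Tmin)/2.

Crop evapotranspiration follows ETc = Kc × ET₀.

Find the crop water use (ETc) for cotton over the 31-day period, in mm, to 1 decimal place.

180.7 mm

Tmean = (36.4 + 19.7)/2 = 28.05 °C
0.408 Ra = 0.408 × 29.6 = 12.0768 mm/d equivalent
ET₀ = 0.0023 × 12.0768 × (28.05 + 17.8) × √16.7 = 0.0023 × 12.0768 × 45.85 × 4.0866 = 5.2045 mm/d
ETc = Kc × ET₀ = 1.12 × 5.2045 = 5.8290 mm/d
Over 31 days: 5.8290 × 31 = 180.699 mm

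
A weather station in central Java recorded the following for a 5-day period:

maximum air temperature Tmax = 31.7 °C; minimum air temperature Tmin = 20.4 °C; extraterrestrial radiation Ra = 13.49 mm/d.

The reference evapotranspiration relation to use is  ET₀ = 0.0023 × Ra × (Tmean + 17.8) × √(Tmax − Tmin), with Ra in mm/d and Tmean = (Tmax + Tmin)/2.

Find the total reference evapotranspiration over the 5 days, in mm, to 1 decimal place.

Tmean = (31.7 + 20.4)/2 = 26.05 °C
ET₀ = 0.0023 × 13.49 × (26.05 + 17.8) × √11.3 = 0.0023 × 13.49 × 43.85 × 3.3615 = 4.5734 mm/d
Over 5 days: 4.5734 × 5 = 22.867 mm

22.9 mm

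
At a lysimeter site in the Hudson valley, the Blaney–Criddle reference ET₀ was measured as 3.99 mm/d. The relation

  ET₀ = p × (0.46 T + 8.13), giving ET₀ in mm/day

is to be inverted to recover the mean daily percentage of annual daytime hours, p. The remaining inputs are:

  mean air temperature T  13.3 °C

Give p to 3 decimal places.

0.280

p = ET₀ / (0.46 T + 8.13) = 3.99 / (0.46 × 13.3 + 8.13) = 3.99 / 14.248 = 0.2800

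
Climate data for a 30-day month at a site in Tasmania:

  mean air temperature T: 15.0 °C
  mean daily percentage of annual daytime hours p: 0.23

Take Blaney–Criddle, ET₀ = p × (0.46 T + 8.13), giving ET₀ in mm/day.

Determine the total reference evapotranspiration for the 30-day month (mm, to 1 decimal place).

ET₀ = 0.23 × (0.46 × 15.0 + 8.13) = 0.23 × 15.030 = 3.4569 mm/d
Monthly total = 3.4569 × 30 = 103.707 mm

103.7 mm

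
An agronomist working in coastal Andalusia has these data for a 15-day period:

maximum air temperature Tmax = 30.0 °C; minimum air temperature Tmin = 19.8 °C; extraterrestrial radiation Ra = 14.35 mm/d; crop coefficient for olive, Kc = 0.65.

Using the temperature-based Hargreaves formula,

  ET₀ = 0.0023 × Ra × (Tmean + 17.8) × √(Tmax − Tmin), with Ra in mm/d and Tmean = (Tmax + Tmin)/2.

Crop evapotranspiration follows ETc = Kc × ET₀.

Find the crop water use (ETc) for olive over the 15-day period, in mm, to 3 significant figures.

Tmean = (30.0 + 19.8)/2 = 24.90 °C
ET₀ = 0.0023 × 14.35 × (24.90 + 17.8) × √10.2 = 0.0023 × 14.35 × 42.70 × 3.1937 = 4.5009 mm/d
ETc = Kc × ET₀ = 0.65 × 4.5009 = 2.9256 mm/d
Over 15 days: 2.9256 × 15 = 43.884 mm

43.9 mm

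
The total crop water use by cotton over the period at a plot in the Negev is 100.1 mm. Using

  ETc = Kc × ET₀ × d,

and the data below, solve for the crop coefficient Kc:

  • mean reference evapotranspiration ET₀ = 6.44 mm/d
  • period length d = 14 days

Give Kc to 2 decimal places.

1.11

ETc = Kc × ET₀ × d  ⇒  Kc = ETc / (ET₀ × d)
Kc = 100.1 / (6.44 × 14) = 100.1 / 90.16 = 1.1102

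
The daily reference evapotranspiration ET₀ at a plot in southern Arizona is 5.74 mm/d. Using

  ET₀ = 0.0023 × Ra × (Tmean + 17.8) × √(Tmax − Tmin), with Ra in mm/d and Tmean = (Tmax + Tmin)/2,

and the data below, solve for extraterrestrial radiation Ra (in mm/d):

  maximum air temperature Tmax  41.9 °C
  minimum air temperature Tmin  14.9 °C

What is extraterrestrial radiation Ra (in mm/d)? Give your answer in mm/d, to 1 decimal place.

10.4 mm/d

Tmean = 28.40 °C; √ΔT = 5.1962
Ra = ET₀ / [0.0023 × (Tmean+17.8) × √ΔT] = 5.74 / (0.0023 × 46.20 × 5.1962) = 10.396 mm/d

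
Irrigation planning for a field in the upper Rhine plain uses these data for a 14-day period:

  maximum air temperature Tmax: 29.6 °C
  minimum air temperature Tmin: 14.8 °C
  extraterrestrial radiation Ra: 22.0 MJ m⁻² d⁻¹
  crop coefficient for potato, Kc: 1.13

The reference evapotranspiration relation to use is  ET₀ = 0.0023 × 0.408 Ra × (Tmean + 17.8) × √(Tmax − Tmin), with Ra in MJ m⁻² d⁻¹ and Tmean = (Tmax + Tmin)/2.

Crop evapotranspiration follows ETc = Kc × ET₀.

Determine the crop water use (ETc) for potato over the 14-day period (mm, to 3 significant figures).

50.3 mm

Tmean = (29.6 + 14.8)/2 = 22.20 °C
0.408 Ra = 0.408 × 22.0 = 8.9760 mm/d equivalent
ET₀ = 0.0023 × 8.9760 × (22.20 + 17.8) × √14.8 = 0.0023 × 8.9760 × 40.00 × 3.8471 = 3.1769 mm/d
ETc = Kc × ET₀ = 1.13 × 3.1769 = 3.5899 mm/d
Over 14 days: 3.5899 × 14 = 50.259 mm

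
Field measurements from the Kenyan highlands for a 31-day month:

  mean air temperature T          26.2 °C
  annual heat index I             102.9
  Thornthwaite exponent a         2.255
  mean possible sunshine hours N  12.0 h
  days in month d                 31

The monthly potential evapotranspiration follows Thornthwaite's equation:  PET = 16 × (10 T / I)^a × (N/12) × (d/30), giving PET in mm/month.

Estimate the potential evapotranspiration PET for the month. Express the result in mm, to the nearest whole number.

10T/I = 10 × 26.2 / 102.9 = 2.5462
(10T/I)^a = 2.5462^2.255 = 8.2279
Uncorrected PET = 16 × 8.2279 = 131.646 mm
Correction = (N/12)(d/30) = (12.0/12)(31/30) = 1.0333
PET = 131.646 × 1.0333 = 136.030 mm/month

136 mm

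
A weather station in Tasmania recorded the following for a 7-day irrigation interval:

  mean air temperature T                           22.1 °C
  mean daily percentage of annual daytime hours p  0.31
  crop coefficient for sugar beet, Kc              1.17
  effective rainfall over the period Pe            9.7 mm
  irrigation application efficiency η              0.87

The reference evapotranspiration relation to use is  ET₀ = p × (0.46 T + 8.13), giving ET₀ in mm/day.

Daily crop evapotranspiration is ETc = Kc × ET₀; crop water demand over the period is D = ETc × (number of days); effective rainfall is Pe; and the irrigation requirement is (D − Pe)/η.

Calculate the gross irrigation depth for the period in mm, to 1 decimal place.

42.2 mm

ET₀ = 0.31 × (0.46 × 22.1 + 8.13) = 0.31 × 18.296 = 5.6718 mm/d
ETc = Kc × ET₀ = 1.17 × 5.6718 = 6.6360 mm/d
Crop demand D = ETc × 7 d = 6.6360 × 7 = 46.452 mm
D − Pe = 46.452 − 9.7 = 36.752 mm
Gross irrigation = 36.752 / 0.87 = 42.244 mm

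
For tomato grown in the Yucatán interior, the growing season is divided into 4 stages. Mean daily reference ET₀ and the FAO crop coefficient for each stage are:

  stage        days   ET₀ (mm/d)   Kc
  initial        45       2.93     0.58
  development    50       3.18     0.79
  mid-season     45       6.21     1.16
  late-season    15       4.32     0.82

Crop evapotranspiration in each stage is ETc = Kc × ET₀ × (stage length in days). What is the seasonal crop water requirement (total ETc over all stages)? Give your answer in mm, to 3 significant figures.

initial: 0.58 × 2.93 × 45 = 76.47 mm
development: 0.79 × 3.18 × 50 = 125.61 mm
mid-season: 1.16 × 6.21 × 45 = 324.16 mm
late-season: 0.82 × 4.32 × 15 = 53.14 mm
Seasonal total = 579.38 mm

579 mm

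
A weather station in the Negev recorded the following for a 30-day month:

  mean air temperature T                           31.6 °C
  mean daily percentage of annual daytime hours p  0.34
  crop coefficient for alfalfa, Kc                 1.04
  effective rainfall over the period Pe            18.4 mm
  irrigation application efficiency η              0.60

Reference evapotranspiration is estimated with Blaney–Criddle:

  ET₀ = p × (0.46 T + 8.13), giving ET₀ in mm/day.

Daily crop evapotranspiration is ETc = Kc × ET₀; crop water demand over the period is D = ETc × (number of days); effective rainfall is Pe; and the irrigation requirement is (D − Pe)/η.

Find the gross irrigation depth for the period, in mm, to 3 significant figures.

370 mm

ET₀ = 0.34 × (0.46 × 31.6 + 8.13) = 0.34 × 22.666 = 7.7064 mm/d
ETc = Kc × ET₀ = 1.04 × 7.7064 = 8.0147 mm/d
Crop demand D = ETc × 30 d = 8.0147 × 30 = 240.441 mm
D − Pe = 240.441 − 18.4 = 222.041 mm
Gross irrigation = 222.041 / 0.60 = 370.068 mm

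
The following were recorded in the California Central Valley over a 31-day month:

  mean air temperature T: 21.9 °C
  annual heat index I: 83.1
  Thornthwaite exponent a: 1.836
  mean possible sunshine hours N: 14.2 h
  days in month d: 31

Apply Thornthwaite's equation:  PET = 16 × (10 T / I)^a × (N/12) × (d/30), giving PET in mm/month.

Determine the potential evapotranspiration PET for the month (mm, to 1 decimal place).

115.9 mm

10T/I = 10 × 21.9 / 83.1 = 2.6354
(10T/I)^a = 2.6354^1.836 = 5.9248
Uncorrected PET = 16 × 5.9248 = 94.797 mm
Correction = (N/12)(d/30) = (14.2/12)(31/30) = 1.2228
PET = 94.797 × 1.2228 = 115.918 mm/month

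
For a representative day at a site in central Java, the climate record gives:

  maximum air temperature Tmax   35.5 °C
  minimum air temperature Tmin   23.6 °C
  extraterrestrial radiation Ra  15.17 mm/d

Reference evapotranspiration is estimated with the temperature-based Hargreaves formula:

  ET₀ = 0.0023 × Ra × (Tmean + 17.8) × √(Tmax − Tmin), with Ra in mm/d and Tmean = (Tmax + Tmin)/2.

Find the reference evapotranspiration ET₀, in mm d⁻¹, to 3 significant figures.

5.70 mm d⁻¹

Tmean = (35.5 + 23.6)/2 = 29.55 °C
ET₀ = 0.0023 × 15.17 × (29.55 + 17.8) × √11.9 = 0.0023 × 15.17 × 47.35 × 3.4496 = 5.6990 mm/d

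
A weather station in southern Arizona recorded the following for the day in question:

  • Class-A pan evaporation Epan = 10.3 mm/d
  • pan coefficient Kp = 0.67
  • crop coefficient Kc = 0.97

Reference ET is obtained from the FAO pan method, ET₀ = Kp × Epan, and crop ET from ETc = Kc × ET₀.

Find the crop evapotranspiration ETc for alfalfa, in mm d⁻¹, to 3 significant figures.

ET₀ = 0.67 × 10.3 = 6.9010 mm/d
ETc = Kc × ET₀ = 0.97 × 6.9010 = 6.6940 mm/d

6.69 mm d⁻¹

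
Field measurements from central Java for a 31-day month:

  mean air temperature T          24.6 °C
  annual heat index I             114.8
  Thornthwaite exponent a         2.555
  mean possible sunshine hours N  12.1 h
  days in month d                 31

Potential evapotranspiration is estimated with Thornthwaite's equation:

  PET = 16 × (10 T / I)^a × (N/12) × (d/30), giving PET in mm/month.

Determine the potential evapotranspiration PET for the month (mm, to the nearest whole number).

117 mm

10T/I = 10 × 24.6 / 114.8 = 2.1429
(10T/I)^a = 2.1429^2.555 = 7.0099
Uncorrected PET = 16 × 7.0099 = 112.158 mm
Correction = (N/12)(d/30) = (12.1/12)(31/30) = 1.0419
PET = 112.158 × 1.0419 = 116.857 mm/month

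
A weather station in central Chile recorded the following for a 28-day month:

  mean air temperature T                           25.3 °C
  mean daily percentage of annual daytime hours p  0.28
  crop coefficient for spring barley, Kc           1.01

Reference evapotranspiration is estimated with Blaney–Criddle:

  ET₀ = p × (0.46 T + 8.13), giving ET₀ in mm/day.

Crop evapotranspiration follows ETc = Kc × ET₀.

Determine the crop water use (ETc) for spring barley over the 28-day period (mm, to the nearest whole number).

157 mm

ET₀ = 0.28 × (0.46 × 25.3 + 8.13) = 0.28 × 19.768 = 5.5350 mm/d
ETc = Kc × ET₀ = 1.01 × 5.5350 = 5.5904 mm/d
Over 28 days: 5.5904 × 28 = 156.531 mm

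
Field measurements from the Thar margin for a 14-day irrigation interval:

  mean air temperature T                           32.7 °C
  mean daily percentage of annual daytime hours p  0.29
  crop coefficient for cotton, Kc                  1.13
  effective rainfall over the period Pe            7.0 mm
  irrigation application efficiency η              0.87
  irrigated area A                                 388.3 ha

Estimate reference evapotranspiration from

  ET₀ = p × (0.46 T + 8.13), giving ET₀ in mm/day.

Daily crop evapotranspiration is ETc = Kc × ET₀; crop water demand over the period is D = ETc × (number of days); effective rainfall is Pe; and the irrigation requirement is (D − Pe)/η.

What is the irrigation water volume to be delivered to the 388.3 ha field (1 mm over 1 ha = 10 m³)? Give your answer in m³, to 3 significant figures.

ET₀ = 0.29 × (0.46 × 32.7 + 8.13) = 0.29 × 23.172 = 6.7199 mm/d
ETc = Kc × ET₀ = 1.13 × 6.7199 = 7.5935 mm/d
Crop demand D = ETc × 14 d = 7.5935 × 14 = 106.309 mm
D − Pe = 106.309 − 7.0 = 99.309 mm
Gross irrigation = 99.309 / 0.87 = 114.148 mm
Volume = 114.148 mm × 388.3 ha × 10 = 443236.7 m³

443000 m³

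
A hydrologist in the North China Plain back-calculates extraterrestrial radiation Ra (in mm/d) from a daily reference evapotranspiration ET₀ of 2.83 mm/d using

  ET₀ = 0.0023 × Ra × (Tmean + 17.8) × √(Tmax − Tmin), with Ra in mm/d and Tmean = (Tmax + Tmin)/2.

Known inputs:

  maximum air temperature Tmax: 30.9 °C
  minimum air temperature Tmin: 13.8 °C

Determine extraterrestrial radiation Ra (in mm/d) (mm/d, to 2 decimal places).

7.41 mm/d

Tmean = 22.35 °C; √ΔT = 4.1352
Ra = ET₀ / [0.0023 × (Tmean+17.8) × √ΔT] = 2.83 / (0.0023 × 40.15 × 4.1352) = 7.411 mm/d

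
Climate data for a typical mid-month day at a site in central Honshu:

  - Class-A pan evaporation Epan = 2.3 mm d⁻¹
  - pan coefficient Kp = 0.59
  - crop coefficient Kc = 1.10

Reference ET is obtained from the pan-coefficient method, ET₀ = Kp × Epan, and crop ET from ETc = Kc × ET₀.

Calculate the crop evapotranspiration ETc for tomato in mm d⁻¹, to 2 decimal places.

1.49 mm d⁻¹

ET₀ = 0.59 × 2.3 = 1.3570 mm/d
ETc = Kc × ET₀ = 1.10 × 1.3570 = 1.4927 mm/d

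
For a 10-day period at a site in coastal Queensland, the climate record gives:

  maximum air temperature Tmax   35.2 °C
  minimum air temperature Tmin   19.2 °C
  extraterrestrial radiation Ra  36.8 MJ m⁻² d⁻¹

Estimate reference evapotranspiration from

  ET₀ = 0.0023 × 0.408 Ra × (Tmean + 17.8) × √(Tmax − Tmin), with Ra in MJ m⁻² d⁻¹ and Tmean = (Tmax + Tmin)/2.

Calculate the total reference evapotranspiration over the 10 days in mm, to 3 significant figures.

Tmean = (35.2 + 19.2)/2 = 27.20 °C
0.408 Ra = 0.408 × 36.8 = 15.0144 mm/d equivalent
ET₀ = 0.0023 × 15.0144 × (27.20 + 17.8) × √16.0 = 0.0023 × 15.0144 × 45.00 × 4.0000 = 6.2160 mm/d
Over 10 days: 6.2160 × 10 = 62.160 mm

62.2 mm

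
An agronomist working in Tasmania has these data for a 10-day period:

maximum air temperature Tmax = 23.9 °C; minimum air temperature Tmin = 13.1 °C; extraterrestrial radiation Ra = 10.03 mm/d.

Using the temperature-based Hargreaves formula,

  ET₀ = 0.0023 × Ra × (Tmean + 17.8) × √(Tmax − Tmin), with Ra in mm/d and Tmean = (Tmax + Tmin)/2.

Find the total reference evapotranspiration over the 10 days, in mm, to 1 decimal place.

Tmean = (23.9 + 13.1)/2 = 18.50 °C
ET₀ = 0.0023 × 10.03 × (18.50 + 17.8) × √10.8 = 0.0023 × 10.03 × 36.30 × 3.2863 = 2.7520 mm/d
Over 10 days: 2.7520 × 10 = 27.520 mm

27.5 mm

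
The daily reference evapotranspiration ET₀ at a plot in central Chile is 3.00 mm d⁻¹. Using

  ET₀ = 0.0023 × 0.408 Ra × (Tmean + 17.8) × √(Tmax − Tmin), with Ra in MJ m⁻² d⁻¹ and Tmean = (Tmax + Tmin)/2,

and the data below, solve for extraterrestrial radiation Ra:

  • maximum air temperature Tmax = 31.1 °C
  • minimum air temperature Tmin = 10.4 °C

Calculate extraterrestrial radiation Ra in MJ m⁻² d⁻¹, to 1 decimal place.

Tmean = (31.1+10.4)/2 = 20.75 °C; ΔT = 20.7
Ra = ET₀ / [0.0023 × 0.408 × (Tmean+17.8) × √ΔT]
   = 3.00 / (0.0023 × 0.408 × 38.55 × 4.5497) = 18.227 MJ m⁻² d⁻¹

18.2 MJ m⁻² d⁻¹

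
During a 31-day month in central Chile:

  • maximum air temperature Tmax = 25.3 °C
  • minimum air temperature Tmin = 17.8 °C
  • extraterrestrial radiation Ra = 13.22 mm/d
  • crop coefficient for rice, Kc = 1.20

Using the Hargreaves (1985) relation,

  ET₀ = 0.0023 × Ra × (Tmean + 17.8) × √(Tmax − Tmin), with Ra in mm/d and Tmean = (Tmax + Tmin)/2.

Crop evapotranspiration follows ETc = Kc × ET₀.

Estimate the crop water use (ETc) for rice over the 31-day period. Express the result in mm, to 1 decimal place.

Tmean = (25.3 + 17.8)/2 = 21.55 °C
ET₀ = 0.0023 × 13.22 × (21.55 + 17.8) × √7.5 = 0.0023 × 13.22 × 39.35 × 2.7386 = 3.2767 mm/d
ETc = Kc × ET₀ = 1.20 × 3.2767 = 3.9320 mm/d
Over 31 days: 3.9320 × 31 = 121.892 mm

121.9 mm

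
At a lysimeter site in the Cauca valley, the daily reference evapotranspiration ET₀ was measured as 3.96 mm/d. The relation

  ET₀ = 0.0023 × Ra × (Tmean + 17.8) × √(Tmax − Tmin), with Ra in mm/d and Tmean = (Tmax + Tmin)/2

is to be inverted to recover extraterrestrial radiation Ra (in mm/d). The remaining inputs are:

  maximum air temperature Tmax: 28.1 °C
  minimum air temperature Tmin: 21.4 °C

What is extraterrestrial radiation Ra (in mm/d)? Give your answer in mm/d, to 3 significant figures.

15.6 mm/d

Tmean = 24.75 °C; √ΔT = 2.5884
Ra = ET₀ / [0.0023 × (Tmean+17.8) × √ΔT] = 3.96 / (0.0023 × 42.55 × 2.5884) = 15.633 mm/d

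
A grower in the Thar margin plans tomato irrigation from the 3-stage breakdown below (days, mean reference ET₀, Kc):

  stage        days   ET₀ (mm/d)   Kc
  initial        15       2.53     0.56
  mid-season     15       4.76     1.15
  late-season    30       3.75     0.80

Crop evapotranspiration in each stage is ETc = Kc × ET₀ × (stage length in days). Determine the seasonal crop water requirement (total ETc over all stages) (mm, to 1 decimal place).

initial: 0.56 × 2.53 × 15 = 21.25 mm
mid-season: 1.15 × 4.76 × 15 = 82.11 mm
late-season: 0.80 × 3.75 × 30 = 90.00 mm
Seasonal total = 193.36 mm

193.4 mm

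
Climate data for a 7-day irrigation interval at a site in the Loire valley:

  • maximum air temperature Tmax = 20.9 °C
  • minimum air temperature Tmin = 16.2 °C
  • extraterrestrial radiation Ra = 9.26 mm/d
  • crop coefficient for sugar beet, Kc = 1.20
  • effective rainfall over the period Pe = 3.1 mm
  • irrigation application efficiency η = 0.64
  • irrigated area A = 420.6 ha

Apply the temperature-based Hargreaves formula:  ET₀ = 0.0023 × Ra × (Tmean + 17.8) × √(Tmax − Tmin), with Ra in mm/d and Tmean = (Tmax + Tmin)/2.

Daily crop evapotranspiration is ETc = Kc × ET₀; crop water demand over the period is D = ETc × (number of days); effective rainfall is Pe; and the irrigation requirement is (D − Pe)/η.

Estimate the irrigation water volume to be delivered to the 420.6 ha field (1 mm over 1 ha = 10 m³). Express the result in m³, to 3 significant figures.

Tmean = (20.9 + 16.2)/2 = 18.55 °C
ET₀ = 0.0023 × 9.26 × (18.55 + 17.8) × √4.7 = 0.0023 × 9.26 × 36.35 × 2.1679 = 1.6783 mm/d
ETc = Kc × ET₀ = 1.20 × 1.6783 = 2.0140 mm/d
Crop demand D = ETc × 7 d = 2.0140 × 7 = 14.098 mm
D − Pe = 14.098 − 3.1 = 10.998 mm
Gross irrigation = 10.998 / 0.64 = 17.184 mm
Volume = 17.184 mm × 420.6 ha × 10 = 72275.9 m³

72300 m³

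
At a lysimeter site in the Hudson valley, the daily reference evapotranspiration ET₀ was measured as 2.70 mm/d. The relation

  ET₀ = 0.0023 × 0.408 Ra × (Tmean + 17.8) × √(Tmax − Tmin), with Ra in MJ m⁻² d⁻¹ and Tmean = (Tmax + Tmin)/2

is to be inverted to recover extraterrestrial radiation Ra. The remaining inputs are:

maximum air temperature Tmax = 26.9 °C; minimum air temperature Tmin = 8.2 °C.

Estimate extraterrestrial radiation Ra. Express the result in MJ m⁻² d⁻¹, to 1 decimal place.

18.8 MJ m⁻² d⁻¹

Tmean = (26.9+8.2)/2 = 17.55 °C; ΔT = 18.7
Ra = ET₀ / [0.0023 × 0.408 × (Tmean+17.8) × √ΔT]
   = 2.70 / (0.0023 × 0.408 × 35.35 × 4.3243) = 18.822 MJ m⁻² d⁻¹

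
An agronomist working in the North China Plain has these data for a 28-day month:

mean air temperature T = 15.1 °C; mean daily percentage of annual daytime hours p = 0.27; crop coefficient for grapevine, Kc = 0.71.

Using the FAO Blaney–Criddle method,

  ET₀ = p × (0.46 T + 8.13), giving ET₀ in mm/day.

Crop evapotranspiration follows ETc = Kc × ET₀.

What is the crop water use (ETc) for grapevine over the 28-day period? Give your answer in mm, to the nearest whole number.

81 mm

ET₀ = 0.27 × (0.46 × 15.1 + 8.13) = 0.27 × 15.076 = 4.0705 mm/d
ETc = Kc × ET₀ = 0.71 × 4.0705 = 2.8901 mm/d
Over 28 days: 2.8901 × 28 = 80.923 mm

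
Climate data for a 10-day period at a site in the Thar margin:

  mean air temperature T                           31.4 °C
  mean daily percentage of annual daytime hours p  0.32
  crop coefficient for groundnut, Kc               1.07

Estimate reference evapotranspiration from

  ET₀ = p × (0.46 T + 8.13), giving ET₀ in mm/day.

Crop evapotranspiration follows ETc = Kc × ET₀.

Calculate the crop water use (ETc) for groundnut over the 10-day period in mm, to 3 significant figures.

ET₀ = 0.32 × (0.46 × 31.4 + 8.13) = 0.32 × 22.574 = 7.2237 mm/d
ETc = Kc × ET₀ = 1.07 × 7.2237 = 7.7294 mm/d
Over 10 days: 7.7294 × 10 = 77.294 mm

77.3 mm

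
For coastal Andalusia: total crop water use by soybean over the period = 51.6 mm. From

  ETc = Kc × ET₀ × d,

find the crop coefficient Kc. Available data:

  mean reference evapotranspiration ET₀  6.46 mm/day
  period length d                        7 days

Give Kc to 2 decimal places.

1.14

ETc = Kc × ET₀ × d  ⇒  Kc = ETc / (ET₀ × d)
Kc = 51.6 / (6.46 × 7) = 51.6 / 45.22 = 1.1411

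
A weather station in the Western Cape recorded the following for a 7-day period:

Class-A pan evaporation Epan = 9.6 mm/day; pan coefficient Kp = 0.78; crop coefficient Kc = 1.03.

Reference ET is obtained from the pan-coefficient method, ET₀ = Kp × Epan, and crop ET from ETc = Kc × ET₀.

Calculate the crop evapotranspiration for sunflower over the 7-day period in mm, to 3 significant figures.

ET₀ = 0.78 × 9.6 = 7.4880 mm/d
ETc = Kc × ET₀ = 1.03 × 7.4880 = 7.7126 mm/d
Over 7 days: 7.7126 × 7 = 53.988 mm

54.0 mm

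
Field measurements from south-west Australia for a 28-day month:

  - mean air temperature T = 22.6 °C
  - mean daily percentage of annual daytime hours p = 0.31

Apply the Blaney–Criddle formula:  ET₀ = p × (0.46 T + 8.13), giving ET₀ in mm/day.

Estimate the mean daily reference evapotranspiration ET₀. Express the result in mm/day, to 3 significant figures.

ET₀ = 0.31 × (0.46 × 22.6 + 8.13) = 0.31 × 18.526 = 5.7431 mm/d

5.74 mm/day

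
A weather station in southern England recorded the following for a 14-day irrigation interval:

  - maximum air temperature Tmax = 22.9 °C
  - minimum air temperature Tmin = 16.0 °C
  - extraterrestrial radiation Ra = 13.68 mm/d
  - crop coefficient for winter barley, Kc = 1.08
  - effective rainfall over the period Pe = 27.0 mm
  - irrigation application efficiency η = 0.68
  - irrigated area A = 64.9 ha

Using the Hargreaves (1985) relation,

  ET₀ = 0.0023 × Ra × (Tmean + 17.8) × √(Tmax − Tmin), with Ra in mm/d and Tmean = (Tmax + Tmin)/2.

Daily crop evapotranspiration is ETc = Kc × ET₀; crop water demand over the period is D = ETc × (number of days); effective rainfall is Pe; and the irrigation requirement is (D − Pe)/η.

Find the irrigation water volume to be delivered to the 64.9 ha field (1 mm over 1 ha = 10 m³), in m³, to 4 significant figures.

Tmean = (22.9 + 16.0)/2 = 19.45 °C
ET₀ = 0.0023 × 13.68 × (19.45 + 17.8) × √6.9 = 0.0023 × 13.68 × 37.25 × 2.6268 = 3.0787 mm/d
ETc = Kc × ET₀ = 1.08 × 3.0787 = 3.3250 mm/d
Crop demand D = ETc × 14 d = 3.3250 × 14 = 46.550 mm
D − Pe = 46.550 − 27.0 = 19.550 mm
Gross irrigation = 19.550 / 0.68 = 28.750 mm
Volume = 28.750 mm × 64.9 ha × 10 = 18658.8 m³

18660 m³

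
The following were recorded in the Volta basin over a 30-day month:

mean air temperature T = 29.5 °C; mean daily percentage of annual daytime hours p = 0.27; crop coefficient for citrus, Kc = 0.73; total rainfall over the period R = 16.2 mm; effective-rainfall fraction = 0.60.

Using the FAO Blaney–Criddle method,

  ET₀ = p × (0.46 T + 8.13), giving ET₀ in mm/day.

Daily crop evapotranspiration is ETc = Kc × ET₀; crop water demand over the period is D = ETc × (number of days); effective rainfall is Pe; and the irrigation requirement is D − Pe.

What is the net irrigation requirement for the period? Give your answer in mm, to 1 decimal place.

118.6 mm

ET₀ = 0.27 × (0.46 × 29.5 + 8.13) = 0.27 × 21.700 = 5.8590 mm/d
ETc = Kc × ET₀ = 0.73 × 5.8590 = 4.2771 mm/d
Crop demand D = ETc × 30 d = 4.2771 × 30 = 128.313 mm
Pe = 0.60 × 16.2 = 9.720 mm
D − Pe = 128.313 − 9.720 = 118.593 mm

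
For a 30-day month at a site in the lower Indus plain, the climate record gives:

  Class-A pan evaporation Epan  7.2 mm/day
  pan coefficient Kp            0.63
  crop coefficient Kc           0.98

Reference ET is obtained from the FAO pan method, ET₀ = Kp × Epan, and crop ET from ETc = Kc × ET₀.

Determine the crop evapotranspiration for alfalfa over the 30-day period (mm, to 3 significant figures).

133 mm

ET₀ = 0.63 × 7.2 = 4.5360 mm/d
ETc = Kc × ET₀ = 0.98 × 4.5360 = 4.4453 mm/d
Over 30 days: 4.4453 × 30 = 133.359 mm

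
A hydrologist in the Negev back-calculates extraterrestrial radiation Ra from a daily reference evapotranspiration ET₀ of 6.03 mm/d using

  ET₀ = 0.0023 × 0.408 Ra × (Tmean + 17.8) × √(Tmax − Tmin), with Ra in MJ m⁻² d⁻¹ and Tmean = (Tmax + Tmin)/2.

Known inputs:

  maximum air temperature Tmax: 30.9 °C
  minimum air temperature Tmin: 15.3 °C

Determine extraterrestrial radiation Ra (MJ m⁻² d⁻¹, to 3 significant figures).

39.8 MJ m⁻² d⁻¹

Tmean = (30.9+15.3)/2 = 23.10 °C; ΔT = 15.6
Ra = ET₀ / [0.0023 × 0.408 × (Tmean+17.8) × √ΔT]
   = 6.03 / (0.0023 × 0.408 × 40.90 × 3.9497) = 39.778 MJ m⁻² d⁻¹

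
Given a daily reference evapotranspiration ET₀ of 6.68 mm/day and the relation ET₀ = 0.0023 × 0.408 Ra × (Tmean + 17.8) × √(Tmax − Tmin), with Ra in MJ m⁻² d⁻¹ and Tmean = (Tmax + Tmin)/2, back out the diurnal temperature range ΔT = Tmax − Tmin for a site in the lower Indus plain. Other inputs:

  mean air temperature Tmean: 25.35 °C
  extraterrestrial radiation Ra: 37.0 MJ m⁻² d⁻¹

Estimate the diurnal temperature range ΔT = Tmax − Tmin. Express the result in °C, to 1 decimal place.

√ΔT = ET₀ / [0.0023 × 0.408 × Ra × (Tmean+17.8)] = 6.68 / (0.0023 × 15.0960 × 43.15) = 4.4587
ΔT = 4.4587² = 19.880 °C

19.9 °C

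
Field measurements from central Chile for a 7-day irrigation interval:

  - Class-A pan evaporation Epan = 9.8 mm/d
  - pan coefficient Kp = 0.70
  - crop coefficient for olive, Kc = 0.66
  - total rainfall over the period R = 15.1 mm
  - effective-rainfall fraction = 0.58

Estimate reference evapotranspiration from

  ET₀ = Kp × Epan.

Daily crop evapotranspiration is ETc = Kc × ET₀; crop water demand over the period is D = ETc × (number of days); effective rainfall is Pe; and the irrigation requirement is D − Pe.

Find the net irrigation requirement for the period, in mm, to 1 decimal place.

ET₀ = 0.70 × 9.8 = 6.8600 mm/d
ETc = Kc × ET₀ = 0.66 × 6.8600 = 4.5276 mm/d
Crop demand D = ETc × 7 d = 4.5276 × 7 = 31.693 mm
Pe = 0.58 × 15.1 = 8.758 mm
D − Pe = 31.693 − 8.758 = 22.935 mm

22.9 mm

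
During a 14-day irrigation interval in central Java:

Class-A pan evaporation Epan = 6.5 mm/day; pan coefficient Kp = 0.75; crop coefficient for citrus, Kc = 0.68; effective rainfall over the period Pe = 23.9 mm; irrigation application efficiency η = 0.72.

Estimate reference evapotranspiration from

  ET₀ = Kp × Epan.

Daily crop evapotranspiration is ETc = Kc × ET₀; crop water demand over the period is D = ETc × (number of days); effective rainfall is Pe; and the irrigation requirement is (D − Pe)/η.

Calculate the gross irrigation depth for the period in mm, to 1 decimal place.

ET₀ = 0.75 × 6.5 = 4.8750 mm/d
ETc = Kc × ET₀ = 0.68 × 4.8750 = 3.3150 mm/d
Crop demand D = ETc × 14 d = 3.3150 × 14 = 46.410 mm
D − Pe = 46.410 − 23.9 = 22.510 mm
Gross irrigation = 22.510 / 0.72 = 31.264 mm

31.3 mm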